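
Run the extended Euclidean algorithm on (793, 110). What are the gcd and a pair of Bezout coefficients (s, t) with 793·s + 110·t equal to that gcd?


Euclidean algorithm on (793, 110) — divide until remainder is 0:
  793 = 7 · 110 + 23
  110 = 4 · 23 + 18
  23 = 1 · 18 + 5
  18 = 3 · 5 + 3
  5 = 1 · 3 + 2
  3 = 1 · 2 + 1
  2 = 2 · 1 + 0
gcd(793, 110) = 1.
Track Bezout coefficients alongside the remainders: start with r₀ = 793 = a·1 + b·0 (s = 1, t = 0) and r₁ = 110 = a·0 + b·1 (s = 0, t = 1); each new remainder r_{k+1} = r_{k-1} − q_k·r_k inherits s_{k+1} = s_{k-1} − q_k·s_k, t_{k+1} = t_{k-1} − q_k·t_k, so r_k = a·s_k + b·t_k at every step:
  q = 7: r = 23, s = 1 − 7·0 = 1, t = 0 − 7·1 = -7  (check: 793·1 + 110·(-7) = 23)
  q = 4: r = 18, s = 0 − 4·1 = -4, t = 1 − 4·(-7) = 29  (check: 793·(-4) + 110·29 = 18)
  q = 1: r = 5, s = 1 − 1·(-4) = 5, t = -7 − 1·29 = -36  (check: 793·5 + 110·(-36) = 5)
  q = 3: r = 3, s = -4 − 3·5 = -19, t = 29 − 3·(-36) = 137  (check: 793·(-19) + 110·137 = 3)
  q = 1: r = 2, s = 5 − 1·(-19) = 24, t = -36 − 1·137 = -173  (check: 793·24 + 110·(-173) = 2)
  q = 1: r = 1, s = -19 − 1·24 = -43, t = 137 − 1·(-173) = 310  (check: 793·(-43) + 110·310 = 1)
The row with r = 1 (the gcd) gives the Bezout coefficients s = -43, t = 310.
Result: 793 · (-43) + 110 · (310) = 1.

gcd(793, 110) = 1; s = -43, t = 310 (check: 793·(-43) + 110·310 = 1).


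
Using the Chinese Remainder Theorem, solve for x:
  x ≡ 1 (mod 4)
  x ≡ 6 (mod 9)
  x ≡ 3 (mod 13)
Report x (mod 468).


Moduli 4, 9, 13 are pairwise coprime; by CRT there is a unique solution modulo M = 4 · 9 · 13 = 468.
Solve pairwise, accumulating the modulus:
  Start with x ≡ 1 (mod 4).
  Combine with x ≡ 6 (mod 9): since gcd(4, 9) = 1, we get a unique residue mod 36.
    Write x = 1 + 4·t and substitute into x ≡ 6 (mod 9): 4·t ≡ 6 − 1 = 5 (mod 9).
    The inverse of 4 mod 9 is 7 (since 4·7 = 28 = 3·9 + 1), so t ≡ 7·5 = 35 ≡ 8 (mod 9).
    Then x = 1 + 4·8 = 33, valid modulo lcm(4, 9) = 36: x ≡ 33 (mod 36).
  Combine with x ≡ 3 (mod 13): since gcd(36, 13) = 1, we get a unique residue mod 468.
    Write x = 33 + 36·t and substitute into x ≡ 3 (mod 13): 36·t ≡ 3 − 33 = -30 (mod 13).
    Reduce coefficients mod 13: 10·t ≡ 9 (mod 13).
    The inverse of 10 mod 13 is 4 (since 10·4 = 40 = 3·13 + 1), so t ≡ 4·9 = 36 ≡ 10 (mod 13).
    Then x = 33 + 36·10 = 393, valid modulo lcm(36, 13) = 468: x ≡ 393 (mod 468).
Verify: 393 mod 4 = 1 ✓, 393 mod 9 = 6 ✓, 393 mod 13 = 3 ✓.

x ≡ 393 (mod 468).


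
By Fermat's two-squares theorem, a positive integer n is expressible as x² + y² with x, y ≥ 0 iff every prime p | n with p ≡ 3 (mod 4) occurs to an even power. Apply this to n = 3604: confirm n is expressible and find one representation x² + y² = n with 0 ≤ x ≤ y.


Step 1: Factor n = 3604 = 2^2 · 17 · 53.
Step 2: Check the mod-4 condition on each prime factor: 2 = 2 (special); 17 ≡ 1 (mod 4), exponent 1; 53 ≡ 1 (mod 4), exponent 1.
All primes ≡ 3 (mod 4) appear to even exponent (or don't appear), so by the two-squares theorem n IS expressible as a sum of two squares.
Step 3: Build a representation. Group n = k² · m with k = 2 and m = 17 · 53 = 901 (a product of primes ≡ 1 (mod 4)); a representation of m scales to one of n via (k·x)² + (k·y)² = k²(x² + y²). Each prime p ≡ 1 (mod 4) is itself a sum of two squares; find a² by testing p − a² for a perfect square:
  17: 17 − 1² = 16 = 4² ⇒ 17 = 1² + 4².
  53: 53 − 1² = 52, 53 − 2² = 49 = 7² ⇒ 53 = 2² + 7².
  Combine using the Brahmagupta–Fibonacci identity (a² + b²)(c² + d²) = (ac − bd)² + (ad + bc)² = (ac + bd)² + (ad − bc)²:
  17 · 53 = 901: from (1² + 4²)(2² + 7²), take (1·2 − 4·7, 1·7 + 4·2) = (2 − 28, 7 + 8) = (-26, 15); dropping signs (only squares matter) gives (26, 15); check 26² + 15² = 676 + 225 = 901 ✓.
  Scale by k = 2: (2·26, 2·15) = (52, 30).
Step 4: Order so x ≤ y and verify: 30² + 52² = 900 + 2704 = 3604 = n. ✓

n = 3604 = 30² + 52² (one valid representation with x ≤ y).


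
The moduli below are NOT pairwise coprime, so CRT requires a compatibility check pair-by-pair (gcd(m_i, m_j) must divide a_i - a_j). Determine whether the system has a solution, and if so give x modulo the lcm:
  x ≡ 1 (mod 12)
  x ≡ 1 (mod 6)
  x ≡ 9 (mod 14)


Moduli 12, 6, 14 are not pairwise coprime, so CRT works modulo lcm(m_i) when all pairwise compatibility conditions hold.
Pairwise compatibility: gcd(m_i, m_j) must divide a_i - a_j for every pair.
Merge one congruence at a time:
  Start: x ≡ 1 (mod 12).
  Combine with x ≡ 1 (mod 6): gcd(12, 6) = 6; 1 - 1 = 0, which IS divisible by 6, so compatible.
    Write x = 1 + 12·t and substitute into x ≡ 1 (mod 6): 12·t ≡ 1 − 1 = 0 (mod 6).
    Divide the congruence (and modulus) by g = 6: 2·t ≡ 0 (mod 1).
    Modulo 1 every t works; take t = 0.
    Then x = 1 + 12·0 = 1, valid modulo lcm(12, 6) = 12: x ≡ 1 (mod 12).
  Combine with x ≡ 9 (mod 14): gcd(12, 14) = 2; 9 - 1 = 8, which IS divisible by 2, so compatible.
    Write x = 1 + 12·t and substitute into x ≡ 9 (mod 14): 12·t ≡ 9 − 1 = 8 (mod 14).
    Divide the congruence (and modulus) by g = 2: 6·t ≡ 4 (mod 7).
    The inverse of 6 mod 7 is 6 (since 6·6 = 36 = 5·7 + 1), so t ≡ 6·4 = 24 ≡ 3 (mod 7).
    Then x = 1 + 12·3 = 37, valid modulo lcm(12, 14) = 84: x ≡ 37 (mod 84).
Verify: 37 mod 12 = 1, 37 mod 6 = 1, 37 mod 14 = 9.

x ≡ 37 (mod 84).


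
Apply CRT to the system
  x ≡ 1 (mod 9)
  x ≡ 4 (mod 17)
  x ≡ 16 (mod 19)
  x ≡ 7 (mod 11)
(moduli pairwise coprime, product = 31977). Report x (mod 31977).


Product of moduli M = 9 · 17 · 19 · 11 = 31977.
Merge one congruence at a time:
  Start: x ≡ 1 (mod 9).
  Combine with x ≡ 4 (mod 17); new modulus lcm = 153.
    Write x = 1 + 9·t and substitute into x ≡ 4 (mod 17): 9·t ≡ 4 − 1 = 3 (mod 17).
    The inverse of 9 mod 17 is 2 (since 9·2 = 18 = 1·17 + 1), so t ≡ 2·3 = 6 ≡ 6 (mod 17).
    Then x = 1 + 9·6 = 55, valid modulo lcm(9, 17) = 153: x ≡ 55 (mod 153).
  Combine with x ≡ 16 (mod 19); new modulus lcm = 2907.
    Write x = 55 + 153·t and substitute into x ≡ 16 (mod 19): 153·t ≡ 16 − 55 = -39 (mod 19).
    Reduce coefficients mod 19: 1·t ≡ 18 (mod 19).
    So t ≡ 18 (mod 19).
    Then x = 55 + 153·18 = 2809, valid modulo lcm(153, 19) = 2907: x ≡ 2809 (mod 2907).
  Combine with x ≡ 7 (mod 11); new modulus lcm = 31977.
    Write x = 2809 + 2907·t and substitute into x ≡ 7 (mod 11): 2907·t ≡ 7 − 2809 = -2802 (mod 11).
    Reduce coefficients mod 11: 3·t ≡ 3 (mod 11).
    The inverse of 3 mod 11 is 4 (since 3·4 = 12 = 1·11 + 1), so t ≡ 4·3 = 12 ≡ 1 (mod 11).
    Then x = 2809 + 2907·1 = 5716, valid modulo lcm(2907, 11) = 31977: x ≡ 5716 (mod 31977).
Verify against each original: 5716 mod 9 = 1, 5716 mod 17 = 4, 5716 mod 19 = 16, 5716 mod 11 = 7.

x ≡ 5716 (mod 31977).


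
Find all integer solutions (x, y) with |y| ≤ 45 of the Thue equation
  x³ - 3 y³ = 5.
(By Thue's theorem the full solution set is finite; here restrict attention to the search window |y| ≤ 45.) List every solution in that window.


The equation is x³ - 3y³ = 5. For fixed y, x³ = 3·y³ + 5, so a solution requires the RHS to be a perfect cube.
Strategy: iterate y from -45 to 45, compute RHS = 3·y³ + 5, and check whether it is a (positive or negative) perfect cube.
Check small values of y:
  y = 0: RHS = 5 is not a perfect cube.
  y = 1: RHS = 8 = (2)³ ⇒ x = 2 works.
  y = -1: RHS = 2 is not a perfect cube.
  y = 2: RHS = 29 is not a perfect cube.
  y = -2: RHS = -19 is not a perfect cube.
  y = 3: RHS = 86 is not a perfect cube.
  y = -3: RHS = -76 is not a perfect cube.
Continuing the search up to |y| = 45 finds no further solutions beyond those listed.
Collected solutions: (2, 1).

Solutions (with |y| ≤ 45): (2, 1).


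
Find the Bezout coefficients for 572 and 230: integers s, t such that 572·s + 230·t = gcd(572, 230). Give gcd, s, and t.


Euclidean algorithm on (572, 230) — divide until remainder is 0:
  572 = 2 · 230 + 112
  230 = 2 · 112 + 6
  112 = 18 · 6 + 4
  6 = 1 · 4 + 2
  4 = 2 · 2 + 0
gcd(572, 230) = 2.
Track Bezout coefficients alongside the remainders: start with r₀ = 572 = a·1 + b·0 (s = 1, t = 0) and r₁ = 230 = a·0 + b·1 (s = 0, t = 1); each new remainder r_{k+1} = r_{k-1} − q_k·r_k inherits s_{k+1} = s_{k-1} − q_k·s_k, t_{k+1} = t_{k-1} − q_k·t_k, so r_k = a·s_k + b·t_k at every step:
  q = 2: r = 112, s = 1 − 2·0 = 1, t = 0 − 2·1 = -2  (check: 572·1 + 230·(-2) = 112)
  q = 2: r = 6, s = 0 − 2·1 = -2, t = 1 − 2·(-2) = 5  (check: 572·(-2) + 230·5 = 6)
  q = 18: r = 4, s = 1 − 18·(-2) = 37, t = -2 − 18·5 = -92  (check: 572·37 + 230·(-92) = 4)
  q = 1: r = 2, s = -2 − 1·37 = -39, t = 5 − 1·(-92) = 97  (check: 572·(-39) + 230·97 = 2)
The row with r = 2 (the gcd) gives the Bezout coefficients s = -39, t = 97.
Result: 572 · (-39) + 230 · (97) = 2.

gcd(572, 230) = 2; s = -39, t = 97 (check: 572·(-39) + 230·97 = 2).


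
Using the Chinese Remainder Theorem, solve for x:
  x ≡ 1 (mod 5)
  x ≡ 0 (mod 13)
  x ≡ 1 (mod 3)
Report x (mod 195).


Moduli 5, 13, 3 are pairwise coprime; by CRT there is a unique solution modulo M = 5 · 13 · 3 = 195.
Solve pairwise, accumulating the modulus:
  Start with x ≡ 1 (mod 5).
  Combine with x ≡ 0 (mod 13): since gcd(5, 13) = 1, we get a unique residue mod 65.
    Write x = 1 + 5·t and substitute into x ≡ 0 (mod 13): 5·t ≡ 0 − 1 = -1 (mod 13).
    Reduce coefficients mod 13: 5·t ≡ 12 (mod 13).
    The inverse of 5 mod 13 is 8 (since 5·8 = 40 = 3·13 + 1), so t ≡ 8·12 = 96 ≡ 5 (mod 13).
    Then x = 1 + 5·5 = 26, valid modulo lcm(5, 13) = 65: x ≡ 26 (mod 65).
  Combine with x ≡ 1 (mod 3): since gcd(65, 3) = 1, we get a unique residue mod 195.
    Write x = 26 + 65·t and substitute into x ≡ 1 (mod 3): 65·t ≡ 1 − 26 = -25 (mod 3).
    Reduce coefficients mod 3: 2·t ≡ 2 (mod 3).
    The inverse of 2 mod 3 is 2 (since 2·2 = 4 = 1·3 + 1), so t ≡ 2·2 = 4 ≡ 1 (mod 3).
    Then x = 26 + 65·1 = 91, valid modulo lcm(65, 3) = 195: x ≡ 91 (mod 195).
Verify: 91 mod 5 = 1 ✓, 91 mod 13 = 0 ✓, 91 mod 3 = 1 ✓.

x ≡ 91 (mod 195).


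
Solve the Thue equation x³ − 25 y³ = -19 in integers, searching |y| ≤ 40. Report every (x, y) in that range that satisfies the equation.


The equation is x³ - 25y³ = -19. For fixed y, x³ = 25·y³ − 19, so a solution requires the RHS to be a perfect cube.
Strategy: iterate y from -40 to 40, compute RHS = 25·y³ − 19, and check whether it is a (positive or negative) perfect cube.
Check small values of y:
  y = 0: RHS = -19 is not a perfect cube.
  y = 1: RHS = 6 is not a perfect cube.
  y = -1: RHS = -44 is not a perfect cube.
  y = 2: RHS = 181 is not a perfect cube.
  y = -2: RHS = -219 is not a perfect cube.
  y = 3: RHS = 656 is not a perfect cube.
  y = -3: RHS = -694 is not a perfect cube.
Continuing the search up to |y| = 40 finds no solutions either.
No (x, y) in the scanned range satisfies the equation.

No integer solutions with |y| ≤ 40.


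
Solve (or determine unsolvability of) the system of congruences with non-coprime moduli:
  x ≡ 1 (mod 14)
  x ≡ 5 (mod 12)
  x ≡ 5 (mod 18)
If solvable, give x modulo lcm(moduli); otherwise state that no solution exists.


Moduli 14, 12, 18 are not pairwise coprime, so CRT works modulo lcm(m_i) when all pairwise compatibility conditions hold.
Pairwise compatibility: gcd(m_i, m_j) must divide a_i - a_j for every pair.
Merge one congruence at a time:
  Start: x ≡ 1 (mod 14).
  Combine with x ≡ 5 (mod 12): gcd(14, 12) = 2; 5 - 1 = 4, which IS divisible by 2, so compatible.
    Write x = 1 + 14·t and substitute into x ≡ 5 (mod 12): 14·t ≡ 5 − 1 = 4 (mod 12).
    Divide the congruence (and modulus) by g = 2: 7·t ≡ 2 (mod 6).
    Reduce coefficients mod 6: 1·t ≡ 2 (mod 6).
    So t ≡ 2 (mod 6).
    Then x = 1 + 14·2 = 29, valid modulo lcm(14, 12) = 84: x ≡ 29 (mod 84).
  Combine with x ≡ 5 (mod 18): gcd(84, 18) = 6; 5 - 29 = -24, which IS divisible by 6, so compatible.
    Write x = 29 + 84·t and substitute into x ≡ 5 (mod 18): 84·t ≡ 5 − 29 = -24 (mod 18).
    Divide the congruence (and modulus) by g = 6: 14·t ≡ -4 (mod 3).
    Reduce coefficients mod 3: 2·t ≡ 2 (mod 3).
    The inverse of 2 mod 3 is 2 (since 2·2 = 4 = 1·3 + 1), so t ≡ 2·2 = 4 ≡ 1 (mod 3).
    Then x = 29 + 84·1 = 113, valid modulo lcm(84, 18) = 252: x ≡ 113 (mod 252).
Verify: 113 mod 14 = 1, 113 mod 12 = 5, 113 mod 18 = 5.

x ≡ 113 (mod 252).


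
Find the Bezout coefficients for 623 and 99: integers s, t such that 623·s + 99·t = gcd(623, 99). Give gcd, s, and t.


Euclidean algorithm on (623, 99) — divide until remainder is 0:
  623 = 6 · 99 + 29
  99 = 3 · 29 + 12
  29 = 2 · 12 + 5
  12 = 2 · 5 + 2
  5 = 2 · 2 + 1
  2 = 2 · 1 + 0
gcd(623, 99) = 1.
Track Bezout coefficients alongside the remainders: start with r₀ = 623 = a·1 + b·0 (s = 1, t = 0) and r₁ = 99 = a·0 + b·1 (s = 0, t = 1); each new remainder r_{k+1} = r_{k-1} − q_k·r_k inherits s_{k+1} = s_{k-1} − q_k·s_k, t_{k+1} = t_{k-1} − q_k·t_k, so r_k = a·s_k + b·t_k at every step:
  q = 6: r = 29, s = 1 − 6·0 = 1, t = 0 − 6·1 = -6  (check: 623·1 + 99·(-6) = 29)
  q = 3: r = 12, s = 0 − 3·1 = -3, t = 1 − 3·(-6) = 19  (check: 623·(-3) + 99·19 = 12)
  q = 2: r = 5, s = 1 − 2·(-3) = 7, t = -6 − 2·19 = -44  (check: 623·7 + 99·(-44) = 5)
  q = 2: r = 2, s = -3 − 2·7 = -17, t = 19 − 2·(-44) = 107  (check: 623·(-17) + 99·107 = 2)
  q = 2: r = 1, s = 7 − 2·(-17) = 41, t = -44 − 2·107 = -258  (check: 623·41 + 99·(-258) = 1)
The row with r = 1 (the gcd) gives the Bezout coefficients s = 41, t = -258.
Result: 623 · (41) + 99 · (-258) = 1.

gcd(623, 99) = 1; s = 41, t = -258 (check: 623·41 + 99·(-258) = 1).


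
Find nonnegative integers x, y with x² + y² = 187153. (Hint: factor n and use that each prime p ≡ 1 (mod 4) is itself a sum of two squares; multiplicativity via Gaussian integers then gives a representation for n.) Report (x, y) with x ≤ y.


Step 1: Factor n = 187153 = 17 · 101 · 109.
Step 2: Check the mod-4 condition on each prime factor: 17 ≡ 1 (mod 4), exponent 1; 101 ≡ 1 (mod 4), exponent 1; 109 ≡ 1 (mod 4), exponent 1.
All primes ≡ 3 (mod 4) appear to even exponent (or don't appear), so by the two-squares theorem n IS expressible as a sum of two squares.
Step 3: Build a representation. Here n = 17 · 101 · 109 is a product of primes ≡ 1 (mod 4). Each prime p ≡ 1 (mod 4) is itself a sum of two squares; find a² by testing p − a² for a perfect square:
  17: 17 − 1² = 16 = 4² ⇒ 17 = 1² + 4².
  101: 101 − 1² = 100 = 10² ⇒ 101 = 1² + 10².
  109: 109 − 1² = 108, 109 − 2² = 105, 109 − 3² = 100 = 10² ⇒ 109 = 3² + 10².
  Combine using the Brahmagupta–Fibonacci identity (a² + b²)(c² + d²) = (ac − bd)² + (ad + bc)² = (ac + bd)² + (ad − bc)²:
  17 · 101 = 1717: from (1² + 4²)(1² + 10²), take (1·1 − 4·10, 1·10 + 4·1) = (1 − 40, 10 + 4) = (-39, 14); dropping signs (only squares matter) gives (39, 14); check 39² + 14² = 1521 + 196 = 1717 ✓.
  1717 · 109 = 187153: from (39² + 14²)(3² + 10²), take (39·3 − 14·10, 39·10 + 14·3) = (117 − 140, 390 + 42) = (-23, 432); dropping signs (only squares matter) gives (23, 432); check 23² + 432² = 529 + 186624 = 187153 ✓.
Step 4: Order so x ≤ y and verify: 23² + 432² = 529 + 186624 = 187153 = n. ✓

n = 187153 = 23² + 432² (one valid representation with x ≤ y).


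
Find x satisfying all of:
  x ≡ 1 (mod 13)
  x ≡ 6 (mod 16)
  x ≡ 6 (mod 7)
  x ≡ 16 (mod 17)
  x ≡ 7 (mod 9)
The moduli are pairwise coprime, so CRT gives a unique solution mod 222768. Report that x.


Product of moduli M = 13 · 16 · 7 · 17 · 9 = 222768.
Merge one congruence at a time:
  Start: x ≡ 1 (mod 13).
  Combine with x ≡ 6 (mod 16); new modulus lcm = 208.
    Write x = 1 + 13·t and substitute into x ≡ 6 (mod 16): 13·t ≡ 6 − 1 = 5 (mod 16).
    The inverse of 13 mod 16 is 5 (since 13·5 = 65 = 4·16 + 1), so t ≡ 5·5 = 25 ≡ 9 (mod 16).
    Then x = 1 + 13·9 = 118, valid modulo lcm(13, 16) = 208: x ≡ 118 (mod 208).
  Combine with x ≡ 6 (mod 7); new modulus lcm = 1456.
    Write x = 118 + 208·t and substitute into x ≡ 6 (mod 7): 208·t ≡ 6 − 118 = -112 (mod 7).
    Reduce coefficients mod 7: 5·t ≡ 0 (mod 7).
    The inverse of 5 mod 7 is 3 (since 5·3 = 15 = 2·7 + 1), so t ≡ 3·0 = 0 ≡ 0 (mod 7).
    Then x = 118 + 208·0 = 118, valid modulo lcm(208, 7) = 1456: x ≡ 118 (mod 1456).
  Combine with x ≡ 16 (mod 17); new modulus lcm = 24752.
    Write x = 118 + 1456·t and substitute into x ≡ 16 (mod 17): 1456·t ≡ 16 − 118 = -102 (mod 17).
    Reduce coefficients mod 17: 11·t ≡ 0 (mod 17).
    The inverse of 11 mod 17 is 14 (since 11·14 = 154 = 9·17 + 1), so t ≡ 14·0 = 0 ≡ 0 (mod 17).
    Then x = 118 + 1456·0 = 118, valid modulo lcm(1456, 17) = 24752: x ≡ 118 (mod 24752).
  Combine with x ≡ 7 (mod 9); new modulus lcm = 222768.
    Write x = 118 + 24752·t and substitute into x ≡ 7 (mod 9): 24752·t ≡ 7 − 118 = -111 (mod 9).
    Reduce coefficients mod 9: 2·t ≡ 6 (mod 9).
    The inverse of 2 mod 9 is 5 (since 2·5 = 10 = 1·9 + 1), so t ≡ 5·6 = 30 ≡ 3 (mod 9).
    Then x = 118 + 24752·3 = 74374, valid modulo lcm(24752, 9) = 222768: x ≡ 74374 (mod 222768).
Verify against each original: 74374 mod 13 = 1, 74374 mod 16 = 6, 74374 mod 7 = 6, 74374 mod 17 = 16, 74374 mod 9 = 7.

x ≡ 74374 (mod 222768).


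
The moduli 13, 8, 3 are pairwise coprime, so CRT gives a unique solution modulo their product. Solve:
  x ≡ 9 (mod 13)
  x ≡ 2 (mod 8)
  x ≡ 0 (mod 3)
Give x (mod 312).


Moduli 13, 8, 3 are pairwise coprime; by CRT there is a unique solution modulo M = 13 · 8 · 3 = 312.
Solve pairwise, accumulating the modulus:
  Start with x ≡ 9 (mod 13).
  Combine with x ≡ 2 (mod 8): since gcd(13, 8) = 1, we get a unique residue mod 104.
    Write x = 9 + 13·t and substitute into x ≡ 2 (mod 8): 13·t ≡ 2 − 9 = -7 (mod 8).
    Reduce coefficients mod 8: 5·t ≡ 1 (mod 8).
    The inverse of 5 mod 8 is 5 (since 5·5 = 25 = 3·8 + 1), so t ≡ 5·1 = 5 ≡ 5 (mod 8).
    Then x = 9 + 13·5 = 74, valid modulo lcm(13, 8) = 104: x ≡ 74 (mod 104).
  Combine with x ≡ 0 (mod 3): since gcd(104, 3) = 1, we get a unique residue mod 312.
    Write x = 74 + 104·t and substitute into x ≡ 0 (mod 3): 104·t ≡ 0 − 74 = -74 (mod 3).
    Reduce coefficients mod 3: 2·t ≡ 1 (mod 3).
    The inverse of 2 mod 3 is 2 (since 2·2 = 4 = 1·3 + 1), so t ≡ 2·1 = 2 ≡ 2 (mod 3).
    Then x = 74 + 104·2 = 282, valid modulo lcm(104, 3) = 312: x ≡ 282 (mod 312).
Verify: 282 mod 13 = 9 ✓, 282 mod 8 = 2 ✓, 282 mod 3 = 0 ✓.

x ≡ 282 (mod 312).


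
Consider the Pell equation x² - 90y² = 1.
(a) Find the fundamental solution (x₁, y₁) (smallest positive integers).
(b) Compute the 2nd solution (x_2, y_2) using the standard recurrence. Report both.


Step 1: Find the fundamental solution (x₁, y₁) of x² - 90y² = 1.
  Expand √90 as a continued fraction. a₀ = ⌊√90⌋ = 9; iterate m_{k+1} = d_k·a_k − m_k, d_{k+1} = (90 − m_{k+1}²)/d_k, a_{k+1} = ⌊(a₀ + m_{k+1})/d_{k+1}⌋ (starting m₀ = 0, d₀ = 1), with convergents p_k = a_k·p_{k-1} + p_{k-2}, q_k = a_k·q_{k-1} + q_{k-2} (p₋₁ = 1, q₋₁ = 0):
  k = 0: a₀ = 9; p₀/q₀ = 9/1; p₀² − 90·q₀² = 81 − 90 = -9.
  k = 1: m = 9, d = 9, a = ⌊(9 + 9)/9⌋ = 2; p/q = (2·9 + 1)/(2·1 + 0) = 19/2; p² − 90·q² = 361 − 360 = 1.
  The first convergent with p² − 90·q² = 1 gives the fundamental solution (x₁, y₁) = (19, 2).
Step 2: Apply the recurrence (x_{n+1}, y_{n+1}) = (x₁x_n + 90y₁y_n, x₁y_n + y₁x_n) repeatedly.
  From (x_1, y_1) = (19, 2): x_2 = 19·19 + 90·2·2 = 721; y_2 = 19·2 + 2·19 = 76.
Step 3: Verify x_2² - 90·y_2² = 519841 - 519840 = 1 (should be 1). ✓

(x_1, y_1) = (19, 2); (x_2, y_2) = (721, 76).


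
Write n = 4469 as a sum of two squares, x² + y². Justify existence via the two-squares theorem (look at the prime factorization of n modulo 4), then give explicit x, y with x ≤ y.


Step 1: Factor n = 4469 = 41 · 109.
Step 2: Check the mod-4 condition on each prime factor: 41 ≡ 1 (mod 4), exponent 1; 109 ≡ 1 (mod 4), exponent 1.
All primes ≡ 3 (mod 4) appear to even exponent (or don't appear), so by the two-squares theorem n IS expressible as a sum of two squares.
Step 3: Build a representation. Here n = 41 · 109 is a product of primes ≡ 1 (mod 4). Each prime p ≡ 1 (mod 4) is itself a sum of two squares; find a² by testing p − a² for a perfect square:
  41: 41 − 1² = 40, 41 − 2² = 37, 41 − 3² = 32, 41 − 4² = 25 = 5² ⇒ 41 = 4² + 5².
  109: 109 − 1² = 108, 109 − 2² = 105, 109 − 3² = 100 = 10² ⇒ 109 = 3² + 10².
  Combine using the Brahmagupta–Fibonacci identity (a² + b²)(c² + d²) = (ac − bd)² + (ad + bc)² = (ac + bd)² + (ad − bc)²:
  41 · 109 = 4469: from (4² + 5²)(3² + 10²), take (4·3 − 5·10, 4·10 + 5·3) = (12 − 50, 40 + 15) = (-38, 55); dropping signs (only squares matter) gives (38, 55); check 38² + 55² = 1444 + 3025 = 4469 ✓.
Step 4: Order so x ≤ y and verify: 38² + 55² = 1444 + 3025 = 4469 = n. ✓

n = 4469 = 38² + 55² (one valid representation with x ≤ y).


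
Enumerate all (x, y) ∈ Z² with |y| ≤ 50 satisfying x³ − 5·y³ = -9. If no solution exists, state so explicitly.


The equation is x³ - 5y³ = -9. For fixed y, x³ = 5·y³ − 9, so a solution requires the RHS to be a perfect cube.
Strategy: iterate y from -50 to 50, compute RHS = 5·y³ − 9, and check whether it is a (positive or negative) perfect cube.
Check small values of y:
  y = 0: RHS = -9 is not a perfect cube.
  y = 1: RHS = -4 is not a perfect cube.
  y = -1: RHS = -14 is not a perfect cube.
  y = 2: RHS = 31 is not a perfect cube.
  y = -2: RHS = -49 is not a perfect cube.
  y = 3: RHS = 126 is not a perfect cube.
  y = -3: RHS = -144 is not a perfect cube.
Continuing the search up to |y| = 50 finds no solutions either.
No (x, y) in the scanned range satisfies the equation.

No integer solutions with |y| ≤ 50.


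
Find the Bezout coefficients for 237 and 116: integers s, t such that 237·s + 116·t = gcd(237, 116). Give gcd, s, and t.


Euclidean algorithm on (237, 116) — divide until remainder is 0:
  237 = 2 · 116 + 5
  116 = 23 · 5 + 1
  5 = 5 · 1 + 0
gcd(237, 116) = 1.
Track Bezout coefficients alongside the remainders: start with r₀ = 237 = a·1 + b·0 (s = 1, t = 0) and r₁ = 116 = a·0 + b·1 (s = 0, t = 1); each new remainder r_{k+1} = r_{k-1} − q_k·r_k inherits s_{k+1} = s_{k-1} − q_k·s_k, t_{k+1} = t_{k-1} − q_k·t_k, so r_k = a·s_k + b·t_k at every step:
  q = 2: r = 5, s = 1 − 2·0 = 1, t = 0 − 2·1 = -2  (check: 237·1 + 116·(-2) = 5)
  q = 23: r = 1, s = 0 − 23·1 = -23, t = 1 − 23·(-2) = 47  (check: 237·(-23) + 116·47 = 1)
The row with r = 1 (the gcd) gives the Bezout coefficients s = -23, t = 47.
Result: 237 · (-23) + 116 · (47) = 1.

gcd(237, 116) = 1; s = -23, t = 47 (check: 237·(-23) + 116·47 = 1).


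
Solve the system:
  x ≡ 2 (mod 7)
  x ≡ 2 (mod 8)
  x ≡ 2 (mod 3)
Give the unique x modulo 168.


Moduli 7, 8, 3 are pairwise coprime; by CRT there is a unique solution modulo M = 7 · 8 · 3 = 168.
Solve pairwise, accumulating the modulus:
  Start with x ≡ 2 (mod 7).
  Combine with x ≡ 2 (mod 8): since gcd(7, 8) = 1, we get a unique residue mod 56.
    Write x = 2 + 7·t and substitute into x ≡ 2 (mod 8): 7·t ≡ 2 − 2 = 0 (mod 8).
    The inverse of 7 mod 8 is 7 (since 7·7 = 49 = 6·8 + 1), so t ≡ 7·0 = 0 ≡ 0 (mod 8).
    Then x = 2 + 7·0 = 2, valid modulo lcm(7, 8) = 56: x ≡ 2 (mod 56).
  Combine with x ≡ 2 (mod 3): since gcd(56, 3) = 1, we get a unique residue mod 168.
    Write x = 2 + 56·t and substitute into x ≡ 2 (mod 3): 56·t ≡ 2 − 2 = 0 (mod 3).
    Reduce coefficients mod 3: 2·t ≡ 0 (mod 3).
    The inverse of 2 mod 3 is 2 (since 2·2 = 4 = 1·3 + 1), so t ≡ 2·0 = 0 ≡ 0 (mod 3).
    Then x = 2 + 56·0 = 2, valid modulo lcm(56, 3) = 168: x ≡ 2 (mod 168).
Verify: 2 mod 7 = 2 ✓, 2 mod 8 = 2 ✓, 2 mod 3 = 2 ✓.

x ≡ 2 (mod 168).


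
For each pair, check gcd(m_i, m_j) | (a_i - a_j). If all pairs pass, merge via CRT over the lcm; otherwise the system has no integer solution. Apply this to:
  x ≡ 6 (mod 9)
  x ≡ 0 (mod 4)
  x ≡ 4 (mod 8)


Moduli 9, 4, 8 are not pairwise coprime, so CRT works modulo lcm(m_i) when all pairwise compatibility conditions hold.
Pairwise compatibility: gcd(m_i, m_j) must divide a_i - a_j for every pair.
Merge one congruence at a time:
  Start: x ≡ 6 (mod 9).
  Combine with x ≡ 0 (mod 4): gcd(9, 4) = 1; 0 - 6 = -6, which IS divisible by 1, so compatible.
    Write x = 6 + 9·t and substitute into x ≡ 0 (mod 4): 9·t ≡ 0 − 6 = -6 (mod 4).
    Reduce coefficients mod 4: 1·t ≡ 2 (mod 4).
    So t ≡ 2 (mod 4).
    Then x = 6 + 9·2 = 24, valid modulo lcm(9, 4) = 36: x ≡ 24 (mod 36).
  Combine with x ≡ 4 (mod 8): gcd(36, 8) = 4; 4 - 24 = -20, which IS divisible by 4, so compatible.
    Write x = 24 + 36·t and substitute into x ≡ 4 (mod 8): 36·t ≡ 4 − 24 = -20 (mod 8).
    Divide the congruence (and modulus) by g = 4: 9·t ≡ -5 (mod 2).
    Reduce coefficients mod 2: 1·t ≡ 1 (mod 2).
    So t ≡ 1 (mod 2).
    Then x = 24 + 36·1 = 60, valid modulo lcm(36, 8) = 72: x ≡ 60 (mod 72).
Verify: 60 mod 9 = 6, 60 mod 4 = 0, 60 mod 8 = 4.

x ≡ 60 (mod 72).


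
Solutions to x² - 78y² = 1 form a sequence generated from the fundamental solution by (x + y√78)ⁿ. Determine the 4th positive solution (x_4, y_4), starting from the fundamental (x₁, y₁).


Step 1: Find the fundamental solution (x₁, y₁) of x² - 78y² = 1.
  Expand √78 as a continued fraction. a₀ = ⌊√78⌋ = 8; iterate m_{k+1} = d_k·a_k − m_k, d_{k+1} = (78 − m_{k+1}²)/d_k, a_{k+1} = ⌊(a₀ + m_{k+1})/d_{k+1}⌋ (starting m₀ = 0, d₀ = 1), with convergents p_k = a_k·p_{k-1} + p_{k-2}, q_k = a_k·q_{k-1} + q_{k-2} (p₋₁ = 1, q₋₁ = 0):
  k = 0: a₀ = 8; p₀/q₀ = 8/1; p₀² − 78·q₀² = 64 − 78 = -14.
  k = 1: m = 8, d = 14, a = ⌊(8 + 8)/14⌋ = 1; p/q = (1·8 + 1)/(1·1 + 0) = 9/1; p² − 78·q² = 81 − 78 = 3.
  k = 2: m = 6, d = 3, a = ⌊(8 + 6)/3⌋ = 4; p/q = (4·9 + 8)/(4·1 + 1) = 44/5; p² − 78·q² = 1936 − 1950 = -14.
  k = 3: m = 6, d = 14, a = ⌊(8 + 6)/14⌋ = 1; p/q = (1·44 + 9)/(1·5 + 1) = 53/6; p² − 78·q² = 2809 − 2808 = 1.
  The first convergent with p² − 78·q² = 1 gives the fundamental solution (x₁, y₁) = (53, 6).
Step 2: Apply the recurrence (x_{n+1}, y_{n+1}) = (x₁x_n + 78y₁y_n, x₁y_n + y₁x_n) repeatedly.
  From (x_1, y_1) = (53, 6): x_2 = 53·53 + 78·6·6 = 5617; y_2 = 53·6 + 6·53 = 636.
  From (x_2, y_2) = (5617, 636): x_3 = 53·5617 + 78·6·636 = 595349; y_3 = 53·636 + 6·5617 = 67410.
  From (x_3, y_3) = (595349, 67410): x_4 = 53·595349 + 78·6·67410 = 63101377; y_4 = 53·67410 + 6·595349 = 7144824.
Step 3: Verify x_4² - 78·y_4² = 3981783779296129 - 3981783779296128 = 1 (should be 1). ✓

(x_1, y_1) = (53, 6); (x_4, y_4) = (63101377, 7144824).


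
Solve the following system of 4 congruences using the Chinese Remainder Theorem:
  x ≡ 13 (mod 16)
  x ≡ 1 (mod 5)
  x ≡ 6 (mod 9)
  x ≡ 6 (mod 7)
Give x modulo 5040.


Product of moduli M = 16 · 5 · 9 · 7 = 5040.
Merge one congruence at a time:
  Start: x ≡ 13 (mod 16).
  Combine with x ≡ 1 (mod 5); new modulus lcm = 80.
    Write x = 13 + 16·t and substitute into x ≡ 1 (mod 5): 16·t ≡ 1 − 13 = -12 (mod 5).
    Reduce coefficients mod 5: 1·t ≡ 3 (mod 5).
    So t ≡ 3 (mod 5).
    Then x = 13 + 16·3 = 61, valid modulo lcm(16, 5) = 80: x ≡ 61 (mod 80).
  Combine with x ≡ 6 (mod 9); new modulus lcm = 720.
    Write x = 61 + 80·t and substitute into x ≡ 6 (mod 9): 80·t ≡ 6 − 61 = -55 (mod 9).
    Reduce coefficients mod 9: 8·t ≡ 8 (mod 9).
    The inverse of 8 mod 9 is 8 (since 8·8 = 64 = 7·9 + 1), so t ≡ 8·8 = 64 ≡ 1 (mod 9).
    Then x = 61 + 80·1 = 141, valid modulo lcm(80, 9) = 720: x ≡ 141 (mod 720).
  Combine with x ≡ 6 (mod 7); new modulus lcm = 5040.
    Write x = 141 + 720·t and substitute into x ≡ 6 (mod 7): 720·t ≡ 6 − 141 = -135 (mod 7).
    Reduce coefficients mod 7: 6·t ≡ 5 (mod 7).
    The inverse of 6 mod 7 is 6 (since 6·6 = 36 = 5·7 + 1), so t ≡ 6·5 = 30 ≡ 2 (mod 7).
    Then x = 141 + 720·2 = 1581, valid modulo lcm(720, 7) = 5040: x ≡ 1581 (mod 5040).
Verify against each original: 1581 mod 16 = 13, 1581 mod 5 = 1, 1581 mod 9 = 6, 1581 mod 7 = 6.

x ≡ 1581 (mod 5040).


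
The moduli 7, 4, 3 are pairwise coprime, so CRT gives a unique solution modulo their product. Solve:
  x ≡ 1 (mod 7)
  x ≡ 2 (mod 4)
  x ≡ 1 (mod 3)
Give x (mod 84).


Moduli 7, 4, 3 are pairwise coprime; by CRT there is a unique solution modulo M = 7 · 4 · 3 = 84.
Solve pairwise, accumulating the modulus:
  Start with x ≡ 1 (mod 7).
  Combine with x ≡ 2 (mod 4): since gcd(7, 4) = 1, we get a unique residue mod 28.
    Write x = 1 + 7·t and substitute into x ≡ 2 (mod 4): 7·t ≡ 2 − 1 = 1 (mod 4).
    Reduce coefficients mod 4: 3·t ≡ 1 (mod 4).
    The inverse of 3 mod 4 is 3 (since 3·3 = 9 = 2·4 + 1), so t ≡ 3·1 = 3 ≡ 3 (mod 4).
    Then x = 1 + 7·3 = 22, valid modulo lcm(7, 4) = 28: x ≡ 22 (mod 28).
  Combine with x ≡ 1 (mod 3): since gcd(28, 3) = 1, we get a unique residue mod 84.
    Write x = 22 + 28·t and substitute into x ≡ 1 (mod 3): 28·t ≡ 1 − 22 = -21 (mod 3).
    Reduce coefficients mod 3: 1·t ≡ 0 (mod 3).
    So t ≡ 0 (mod 3).
    Then x = 22 + 28·0 = 22, valid modulo lcm(28, 3) = 84: x ≡ 22 (mod 84).
Verify: 22 mod 7 = 1 ✓, 22 mod 4 = 2 ✓, 22 mod 3 = 1 ✓.

x ≡ 22 (mod 84).


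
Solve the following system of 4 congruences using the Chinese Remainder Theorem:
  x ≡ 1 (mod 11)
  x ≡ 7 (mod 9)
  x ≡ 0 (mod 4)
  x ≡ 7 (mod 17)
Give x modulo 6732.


Product of moduli M = 11 · 9 · 4 · 17 = 6732.
Merge one congruence at a time:
  Start: x ≡ 1 (mod 11).
  Combine with x ≡ 7 (mod 9); new modulus lcm = 99.
    Write x = 1 + 11·t and substitute into x ≡ 7 (mod 9): 11·t ≡ 7 − 1 = 6 (mod 9).
    Reduce coefficients mod 9: 2·t ≡ 6 (mod 9).
    The inverse of 2 mod 9 is 5 (since 2·5 = 10 = 1·9 + 1), so t ≡ 5·6 = 30 ≡ 3 (mod 9).
    Then x = 1 + 11·3 = 34, valid modulo lcm(11, 9) = 99: x ≡ 34 (mod 99).
  Combine with x ≡ 0 (mod 4); new modulus lcm = 396.
    Write x = 34 + 99·t and substitute into x ≡ 0 (mod 4): 99·t ≡ 0 − 34 = -34 (mod 4).
    Reduce coefficients mod 4: 3·t ≡ 2 (mod 4).
    The inverse of 3 mod 4 is 3 (since 3·3 = 9 = 2·4 + 1), so t ≡ 3·2 = 6 ≡ 2 (mod 4).
    Then x = 34 + 99·2 = 232, valid modulo lcm(99, 4) = 396: x ≡ 232 (mod 396).
  Combine with x ≡ 7 (mod 17); new modulus lcm = 6732.
    Write x = 232 + 396·t and substitute into x ≡ 7 (mod 17): 396·t ≡ 7 − 232 = -225 (mod 17).
    Reduce coefficients mod 17: 5·t ≡ 13 (mod 17).
    The inverse of 5 mod 17 is 7 (since 5·7 = 35 = 2·17 + 1), so t ≡ 7·13 = 91 ≡ 6 (mod 17).
    Then x = 232 + 396·6 = 2608, valid modulo lcm(396, 17) = 6732: x ≡ 2608 (mod 6732).
Verify against each original: 2608 mod 11 = 1, 2608 mod 9 = 7, 2608 mod 4 = 0, 2608 mod 17 = 7.

x ≡ 2608 (mod 6732).


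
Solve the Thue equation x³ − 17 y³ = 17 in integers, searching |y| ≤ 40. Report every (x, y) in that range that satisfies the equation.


The equation is x³ - 17y³ = 17. For fixed y, x³ = 17·y³ + 17, so a solution requires the RHS to be a perfect cube.
Strategy: iterate y from -40 to 40, compute RHS = 17·y³ + 17, and check whether it is a (positive or negative) perfect cube.
Check small values of y:
  y = 0: RHS = 17 is not a perfect cube.
  y = 1: RHS = 34 is not a perfect cube.
  y = -1: RHS = 0 = (0)³ ⇒ x = 0 works.
  y = 2: RHS = 153 is not a perfect cube.
  y = -2: RHS = -119 is not a perfect cube.
  y = 3: RHS = 476 is not a perfect cube.
  y = -3: RHS = -442 is not a perfect cube.
Continuing the search up to |y| = 40 finds no further solutions beyond those listed.
Collected solutions: (0, -1).

Solutions (with |y| ≤ 40): (0, -1).


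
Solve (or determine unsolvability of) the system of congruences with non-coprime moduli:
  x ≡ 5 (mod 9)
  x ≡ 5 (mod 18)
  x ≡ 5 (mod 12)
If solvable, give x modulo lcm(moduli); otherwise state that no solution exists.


Moduli 9, 18, 12 are not pairwise coprime, so CRT works modulo lcm(m_i) when all pairwise compatibility conditions hold.
Pairwise compatibility: gcd(m_i, m_j) must divide a_i - a_j for every pair.
Merge one congruence at a time:
  Start: x ≡ 5 (mod 9).
  Combine with x ≡ 5 (mod 18): gcd(9, 18) = 9; 5 - 5 = 0, which IS divisible by 9, so compatible.
    Write x = 5 + 9·t and substitute into x ≡ 5 (mod 18): 9·t ≡ 5 − 5 = 0 (mod 18).
    Divide the congruence (and modulus) by g = 9: 1·t ≡ 0 (mod 2).
    So t ≡ 0 (mod 2).
    Then x = 5 + 9·0 = 5, valid modulo lcm(9, 18) = 18: x ≡ 5 (mod 18).
  Combine with x ≡ 5 (mod 12): gcd(18, 12) = 6; 5 - 5 = 0, which IS divisible by 6, so compatible.
    Write x = 5 + 18·t and substitute into x ≡ 5 (mod 12): 18·t ≡ 5 − 5 = 0 (mod 12).
    Divide the congruence (and modulus) by g = 6: 3·t ≡ 0 (mod 2).
    Reduce coefficients mod 2: 1·t ≡ 0 (mod 2).
    So t ≡ 0 (mod 2).
    Then x = 5 + 18·0 = 5, valid modulo lcm(18, 12) = 36: x ≡ 5 (mod 36).
Verify: 5 mod 9 = 5, 5 mod 18 = 5, 5 mod 12 = 5.

x ≡ 5 (mod 36).


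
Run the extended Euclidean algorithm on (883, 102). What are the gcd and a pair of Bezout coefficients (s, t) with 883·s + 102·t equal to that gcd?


Euclidean algorithm on (883, 102) — divide until remainder is 0:
  883 = 8 · 102 + 67
  102 = 1 · 67 + 35
  67 = 1 · 35 + 32
  35 = 1 · 32 + 3
  32 = 10 · 3 + 2
  3 = 1 · 2 + 1
  2 = 2 · 1 + 0
gcd(883, 102) = 1.
Track Bezout coefficients alongside the remainders: start with r₀ = 883 = a·1 + b·0 (s = 1, t = 0) and r₁ = 102 = a·0 + b·1 (s = 0, t = 1); each new remainder r_{k+1} = r_{k-1} − q_k·r_k inherits s_{k+1} = s_{k-1} − q_k·s_k, t_{k+1} = t_{k-1} − q_k·t_k, so r_k = a·s_k + b·t_k at every step:
  q = 8: r = 67, s = 1 − 8·0 = 1, t = 0 − 8·1 = -8  (check: 883·1 + 102·(-8) = 67)
  q = 1: r = 35, s = 0 − 1·1 = -1, t = 1 − 1·(-8) = 9  (check: 883·(-1) + 102·9 = 35)
  q = 1: r = 32, s = 1 − 1·(-1) = 2, t = -8 − 1·9 = -17  (check: 883·2 + 102·(-17) = 32)
  q = 1: r = 3, s = -1 − 1·2 = -3, t = 9 − 1·(-17) = 26  (check: 883·(-3) + 102·26 = 3)
  q = 10: r = 2, s = 2 − 10·(-3) = 32, t = -17 − 10·26 = -277  (check: 883·32 + 102·(-277) = 2)
  q = 1: r = 1, s = -3 − 1·32 = -35, t = 26 − 1·(-277) = 303  (check: 883·(-35) + 102·303 = 1)
The row with r = 1 (the gcd) gives the Bezout coefficients s = -35, t = 303.
Result: 883 · (-35) + 102 · (303) = 1.

gcd(883, 102) = 1; s = -35, t = 303 (check: 883·(-35) + 102·303 = 1).


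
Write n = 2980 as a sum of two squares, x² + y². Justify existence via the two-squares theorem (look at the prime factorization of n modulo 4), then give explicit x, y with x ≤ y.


Step 1: Factor n = 2980 = 2^2 · 5 · 149.
Step 2: Check the mod-4 condition on each prime factor: 2 = 2 (special); 5 ≡ 1 (mod 4), exponent 1; 149 ≡ 1 (mod 4), exponent 1.
All primes ≡ 3 (mod 4) appear to even exponent (or don't appear), so by the two-squares theorem n IS expressible as a sum of two squares.
Step 3: Build a representation. Group n = k² · m with k = 2 and m = 5 · 149 = 745 (a product of primes ≡ 1 (mod 4)); a representation of m scales to one of n via (k·x)² + (k·y)² = k²(x² + y²). Each prime p ≡ 1 (mod 4) is itself a sum of two squares; find a² by testing p − a² for a perfect square:
  5: 5 − 1² = 4 = 2² ⇒ 5 = 1² + 2².
  149: 149 − 1² = 148, 149 − 2² = 145, 149 − 3² = 140, 149 − 4² = 133, 149 − 5² = 124, 149 − 6² = 113, 149 − 7² = 100 = 10² ⇒ 149 = 7² + 10².
  Combine using the Brahmagupta–Fibonacci identity (a² + b²)(c² + d²) = (ac − bd)² + (ad + bc)² = (ac + bd)² + (ad − bc)²:
  5 · 149 = 745: from (1² + 2²)(7² + 10²), take (1·7 − 2·10, 1·10 + 2·7) = (7 − 20, 10 + 14) = (-13, 24); dropping signs (only squares matter) gives (13, 24); check 13² + 24² = 169 + 576 = 745 ✓.
  Scale by k = 2: (2·13, 2·24) = (26, 48).
Step 4: Order so x ≤ y and verify: 26² + 48² = 676 + 2304 = 2980 = n. ✓

n = 2980 = 26² + 48² (one valid representation with x ≤ y).


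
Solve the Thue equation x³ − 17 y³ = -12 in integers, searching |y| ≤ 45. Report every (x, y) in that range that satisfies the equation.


The equation is x³ - 17y³ = -12. For fixed y, x³ = 17·y³ − 12, so a solution requires the RHS to be a perfect cube.
Strategy: iterate y from -45 to 45, compute RHS = 17·y³ − 12, and check whether it is a (positive or negative) perfect cube.
Check small values of y:
  y = 0: RHS = -12 is not a perfect cube.
  y = 1: RHS = 5 is not a perfect cube.
  y = -1: RHS = -29 is not a perfect cube.
  y = 2: RHS = 124 is not a perfect cube.
  y = -2: RHS = -148 is not a perfect cube.
  y = 3: RHS = 447 is not a perfect cube.
  y = -3: RHS = -471 is not a perfect cube.
Continuing the search up to |y| = 45 finds no solutions either.
No (x, y) in the scanned range satisfies the equation.

No integer solutions with |y| ≤ 45.


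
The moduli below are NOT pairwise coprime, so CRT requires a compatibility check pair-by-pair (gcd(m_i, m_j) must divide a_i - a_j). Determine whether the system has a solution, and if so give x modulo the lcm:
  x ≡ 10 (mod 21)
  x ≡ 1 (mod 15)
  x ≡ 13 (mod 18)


Moduli 21, 15, 18 are not pairwise coprime, so CRT works modulo lcm(m_i) when all pairwise compatibility conditions hold.
Pairwise compatibility: gcd(m_i, m_j) must divide a_i - a_j for every pair.
Merge one congruence at a time:
  Start: x ≡ 10 (mod 21).
  Combine with x ≡ 1 (mod 15): gcd(21, 15) = 3; 1 - 10 = -9, which IS divisible by 3, so compatible.
    Write x = 10 + 21·t and substitute into x ≡ 1 (mod 15): 21·t ≡ 1 − 10 = -9 (mod 15).
    Divide the congruence (and modulus) by g = 3: 7·t ≡ -3 (mod 5).
    Reduce coefficients mod 5: 2·t ≡ 2 (mod 5).
    The inverse of 2 mod 5 is 3 (since 2·3 = 6 = 1·5 + 1), so t ≡ 3·2 = 6 ≡ 1 (mod 5).
    Then x = 10 + 21·1 = 31, valid modulo lcm(21, 15) = 105: x ≡ 31 (mod 105).
  Combine with x ≡ 13 (mod 18): gcd(105, 18) = 3; 13 - 31 = -18, which IS divisible by 3, so compatible.
    Write x = 31 + 105·t and substitute into x ≡ 13 (mod 18): 105·t ≡ 13 − 31 = -18 (mod 18).
    Divide the congruence (and modulus) by g = 3: 35·t ≡ -6 (mod 6).
    Reduce coefficients mod 6: 5·t ≡ 0 (mod 6).
    The inverse of 5 mod 6 is 5 (since 5·5 = 25 = 4·6 + 1), so t ≡ 5·0 = 0 ≡ 0 (mod 6).
    Then x = 31 + 105·0 = 31, valid modulo lcm(105, 18) = 630: x ≡ 31 (mod 630).
Verify: 31 mod 21 = 10, 31 mod 15 = 1, 31 mod 18 = 13.

x ≡ 31 (mod 630).


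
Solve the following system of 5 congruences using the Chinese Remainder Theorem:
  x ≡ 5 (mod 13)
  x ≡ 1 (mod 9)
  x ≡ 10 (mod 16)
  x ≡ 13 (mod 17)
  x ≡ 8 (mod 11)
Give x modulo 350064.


Product of moduli M = 13 · 9 · 16 · 17 · 11 = 350064.
Merge one congruence at a time:
  Start: x ≡ 5 (mod 13).
  Combine with x ≡ 1 (mod 9); new modulus lcm = 117.
    Write x = 5 + 13·t and substitute into x ≡ 1 (mod 9): 13·t ≡ 1 − 5 = -4 (mod 9).
    Reduce coefficients mod 9: 4·t ≡ 5 (mod 9).
    The inverse of 4 mod 9 is 7 (since 4·7 = 28 = 3·9 + 1), so t ≡ 7·5 = 35 ≡ 8 (mod 9).
    Then x = 5 + 13·8 = 109, valid modulo lcm(13, 9) = 117: x ≡ 109 (mod 117).
  Combine with x ≡ 10 (mod 16); new modulus lcm = 1872.
    Write x = 109 + 117·t and substitute into x ≡ 10 (mod 16): 117·t ≡ 10 − 109 = -99 (mod 16).
    Reduce coefficients mod 16: 5·t ≡ 13 (mod 16).
    The inverse of 5 mod 16 is 13 (since 5·13 = 65 = 4·16 + 1), so t ≡ 13·13 = 169 ≡ 9 (mod 16).
    Then x = 109 + 117·9 = 1162, valid modulo lcm(117, 16) = 1872: x ≡ 1162 (mod 1872).
  Combine with x ≡ 13 (mod 17); new modulus lcm = 31824.
    Write x = 1162 + 1872·t and substitute into x ≡ 13 (mod 17): 1872·t ≡ 13 − 1162 = -1149 (mod 17).
    Reduce coefficients mod 17: 2·t ≡ 7 (mod 17).
    The inverse of 2 mod 17 is 9 (since 2·9 = 18 = 1·17 + 1), so t ≡ 9·7 = 63 ≡ 12 (mod 17).
    Then x = 1162 + 1872·12 = 23626, valid modulo lcm(1872, 17) = 31824: x ≡ 23626 (mod 31824).
  Combine with x ≡ 8 (mod 11); new modulus lcm = 350064.
    Write x = 23626 + 31824·t and substitute into x ≡ 8 (mod 11): 31824·t ≡ 8 − 23626 = -23618 (mod 11).
    Reduce coefficients mod 11: 1·t ≡ 10 (mod 11).
    So t ≡ 10 (mod 11).
    Then x = 23626 + 31824·10 = 341866, valid modulo lcm(31824, 11) = 350064: x ≡ 341866 (mod 350064).
Verify against each original: 341866 mod 13 = 5, 341866 mod 9 = 1, 341866 mod 16 = 10, 341866 mod 17 = 13, 341866 mod 11 = 8.

x ≡ 341866 (mod 350064).
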